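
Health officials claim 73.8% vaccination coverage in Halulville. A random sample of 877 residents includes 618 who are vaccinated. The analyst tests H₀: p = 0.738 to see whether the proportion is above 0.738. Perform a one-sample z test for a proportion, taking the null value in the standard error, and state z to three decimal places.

z = -2.244

p̂ = 618/877 ≈ 0.70468.
Standard error under H₀: √(0.738×0.262/877) = 0.01485.
z = (0.70468 − 0.738)/0.01485 = -0.03332/0.01485 = -2.244.
p-value = P(Z > -2.244) ≈ 0.9876.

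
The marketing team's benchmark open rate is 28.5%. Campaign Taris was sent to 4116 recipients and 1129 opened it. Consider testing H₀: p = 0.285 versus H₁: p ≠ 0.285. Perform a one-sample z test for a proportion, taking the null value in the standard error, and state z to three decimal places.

p̂ = 1129/4116 = 0.274295.
Standard error under H₀: √(0.285×0.715/4116) = 0.007036.
z = (0.274295 − 0.285)/0.007036 = -0.010705/0.007036 = -1.521.

z = -1.521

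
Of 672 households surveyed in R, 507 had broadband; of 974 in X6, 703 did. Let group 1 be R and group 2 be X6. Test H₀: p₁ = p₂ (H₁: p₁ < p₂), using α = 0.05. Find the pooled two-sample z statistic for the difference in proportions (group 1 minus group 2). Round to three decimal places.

z = 1.478

p̂₁ = 507/672 ≈ 0.754464, p̂₂ = 703/974 ≈ 0.721766.
Pooled p̂ = (507+703)/(672+974) = 1210/1646 = 0.735115.
SE = √(0.194721 × 0.00251479) = 0.022129.
z = (0.754464 − 0.721766)/0.022129 = 0.032698/0.022129 = 1.478.
p-value = P(Z < 1.478) ≈ 0.9302, so at α = 0.05 we fail to reject H₀.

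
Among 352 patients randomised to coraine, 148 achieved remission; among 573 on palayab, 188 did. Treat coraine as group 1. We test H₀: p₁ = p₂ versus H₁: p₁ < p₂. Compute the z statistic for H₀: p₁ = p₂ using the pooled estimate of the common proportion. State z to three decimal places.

p̂₁ = 148/352 ≈ 0.420455, p̂₂ = 188/573 ≈ 0.328098.
Pooled p̂ = (148+188)/(352+573) = 336/925 = 0.363243.
SE = √(p̂(1−p̂)(1/n₁+1/n₂)) = √(0.363243·0.636757·0.00458611) = √(0.00106076) = 0.032569.
z = (0.420455 − 0.328098)/0.032569 = 0.092357/0.032569 = 2.836.
p-value = P(Z < 2.836) ≈ 0.9977.

z = 2.836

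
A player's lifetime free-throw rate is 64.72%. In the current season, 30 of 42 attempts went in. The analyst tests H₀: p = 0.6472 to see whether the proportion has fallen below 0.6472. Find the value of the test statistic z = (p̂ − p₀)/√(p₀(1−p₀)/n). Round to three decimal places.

z = 0.910

p̂ = 30/42 = 0.71429.
Under H₀, SE = √(0.6472·0.3528/42) = √(0.00543648) = 0.07373.
z = (0.71429 − 0.6472)/0.07373 = 0.06709/0.07373 = 0.910.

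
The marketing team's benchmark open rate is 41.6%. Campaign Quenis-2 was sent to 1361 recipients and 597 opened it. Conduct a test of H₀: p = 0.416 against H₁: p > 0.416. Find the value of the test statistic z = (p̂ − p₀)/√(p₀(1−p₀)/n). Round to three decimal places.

z = 1.695

p̂ = 597/1361 ≈ 0.43865.
Under H₀, SE = √(0.416·0.584/1361) = √(0.000178504) = 0.01336.
z = (0.43865 − 0.416)/0.01336 = 0.02265/0.01336 = 1.695.
p-value = P(Z > 1.695) ≈ 0.0450.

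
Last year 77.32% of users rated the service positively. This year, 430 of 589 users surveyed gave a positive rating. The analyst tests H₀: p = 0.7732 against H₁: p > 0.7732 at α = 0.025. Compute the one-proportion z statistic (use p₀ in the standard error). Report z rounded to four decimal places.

z = -2.5007

p̂ = 430/589 ≈ 0.730051.
SE = √(p₀(1−p₀)/n) = √(0.17536/589) = 0.017255.
z = (0.730051 − 0.7732)/0.017255 = -0.043149/0.017255 = -2.5007.
p-value = P(Z > -2.501) ≈ 0.9938, so at α = 0.025 we fail to reject H₀.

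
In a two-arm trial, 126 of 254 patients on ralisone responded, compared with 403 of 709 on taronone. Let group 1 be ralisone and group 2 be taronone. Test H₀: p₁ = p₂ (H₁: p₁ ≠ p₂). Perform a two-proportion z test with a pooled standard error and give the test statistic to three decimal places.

z = -1.988

p̂₁ = 126/254 ≈ 0.496063, p̂₂ = 403/709 ≈ 0.568406.
Pooled p̂ = (126+403)/(254+709) = 529/963 = 0.549325.
SE = √(p̂(1−p̂)(1/n₁+1/n₂)) = √(0.549325·0.450675·0.00534745) = √(0.00132385) = 0.036385.
z = (0.496063 − 0.568406)/0.036385 = -0.072343/0.036385 = -1.988.
p-value = 2·P(Z > 1.988) ≈ 0.0468.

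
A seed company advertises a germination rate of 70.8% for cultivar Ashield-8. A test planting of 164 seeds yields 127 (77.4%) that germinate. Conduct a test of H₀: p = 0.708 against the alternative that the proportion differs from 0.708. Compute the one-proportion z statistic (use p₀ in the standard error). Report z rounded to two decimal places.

p̂ = 127/164 = 0.7744.
Under H₀, SE = √(0.708·0.292/164) = √(0.00126059) = 0.0355.
z = (0.7744 − 0.708)/0.0355 = 0.0664/0.0355 = 1.87.

z = 1.87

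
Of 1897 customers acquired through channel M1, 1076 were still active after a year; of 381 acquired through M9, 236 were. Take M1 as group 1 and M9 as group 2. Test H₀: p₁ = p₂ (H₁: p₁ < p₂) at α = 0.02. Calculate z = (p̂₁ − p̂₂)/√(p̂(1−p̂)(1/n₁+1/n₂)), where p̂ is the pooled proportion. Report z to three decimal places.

p̂₁ = 1076/1897 ≈ 0.56721, p̂₂ = 236/381 ≈ 0.61942.
Pooled p̂ = (1076+236)/(1897+381) = 1312/2278 = 0.57594.
SE = √(0.244233 × 0.00315182) = 0.02774.
z = (0.56721 − 0.61942)/0.02774 = -0.05221/0.02774 = -1.882.
p-value = P(Z < -1.882) ≈ 0.0299, so at α = 0.02 we fail to reject H₀.

z = -1.882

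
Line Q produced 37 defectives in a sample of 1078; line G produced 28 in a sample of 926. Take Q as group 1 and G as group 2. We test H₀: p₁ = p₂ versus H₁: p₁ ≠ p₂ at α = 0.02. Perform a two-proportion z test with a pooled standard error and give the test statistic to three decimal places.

z = 0.515

p̂₁ = 37/1078 ≈ 0.034323, p̂₂ = 28/926 ≈ 0.030238.
Pooled p̂ = (37+28)/(1078+926) = 65/2004 = 0.032435.
SE = √(p̂(1−p̂)(1/n₁+1/n₂)) = √(0.032435·0.967565·0.00200756) = √(6.30034e-05) = 0.007937.
z = (0.034323 − 0.030238)/0.007937 = 0.004085/0.007937 = 0.515.
p-value = 2·P(Z > 0.515) ≈ 0.6068, so at α = 0.02 we fail to reject H₀.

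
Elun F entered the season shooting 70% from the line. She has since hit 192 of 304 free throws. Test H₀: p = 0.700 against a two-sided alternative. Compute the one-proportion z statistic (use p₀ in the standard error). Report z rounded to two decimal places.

p̂ = 192/304 ≈ 0.6316.
Standard error under H₀: √(0.7×0.3/304) = 0.0263.
z = (0.6316 − 0.7)/0.0263 = -0.0684/0.0263 = -2.60.

z = -2.60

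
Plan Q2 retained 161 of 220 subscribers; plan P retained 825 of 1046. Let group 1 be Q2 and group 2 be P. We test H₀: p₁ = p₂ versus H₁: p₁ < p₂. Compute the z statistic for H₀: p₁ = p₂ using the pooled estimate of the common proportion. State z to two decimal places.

p̂₁ = 161/220 ≈ 0.7318, p̂₂ = 825/1046 ≈ 0.7887.
Pooled p̂ = (161+825)/(220+1046) = 986/1266 = 0.7788.
SE = √(p̂(1−p̂)(1/n₁+1/n₂)) = √(0.7788·0.2212·0.00550148) = √(0.000947648) = 0.0308.
z = (0.7318 − 0.7887)/0.0308 = -0.0569/0.0308 = -1.85.

z = -1.85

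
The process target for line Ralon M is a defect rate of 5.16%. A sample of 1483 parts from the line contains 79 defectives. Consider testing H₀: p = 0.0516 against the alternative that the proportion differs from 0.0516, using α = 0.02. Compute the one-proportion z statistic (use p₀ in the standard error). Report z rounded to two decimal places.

z = 0.29

p̂ = 79/1483 ≈ 0.05327.
Under H₀, SE = √(0.0516·0.9484/1483) = √(3.29989e-05) = 0.00574.
z = (0.05327 − 0.0516)/0.00574 = 0.00167/0.00574 = 0.29.
Two-sided p-value ≈ 2·Φ(−0.291) = 0.7712; since p > α = 0.02, fail to reject H₀.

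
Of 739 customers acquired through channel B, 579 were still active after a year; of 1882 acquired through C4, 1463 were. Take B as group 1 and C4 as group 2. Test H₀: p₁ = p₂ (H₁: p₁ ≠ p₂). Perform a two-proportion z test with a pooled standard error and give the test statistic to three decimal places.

p̂₁ = 579/739 ≈ 0.78349, p̂₂ = 1463/1882 ≈ 0.77736.
Pooled p̂ = (579+1463)/(739+1882) = 2042/2621 = 0.77909.
SE = √(p̂(1−p̂)(1/n₁+1/n₂)) = √(0.77909·0.22091·0.00188453) = √(0.000324342) = 0.01801.
z = (0.78349 − 0.77736)/0.01801 = 0.00613/0.01801 = 0.340.
p-value = 2·P(Z > 0.340) ≈ 0.7337.

z = 0.340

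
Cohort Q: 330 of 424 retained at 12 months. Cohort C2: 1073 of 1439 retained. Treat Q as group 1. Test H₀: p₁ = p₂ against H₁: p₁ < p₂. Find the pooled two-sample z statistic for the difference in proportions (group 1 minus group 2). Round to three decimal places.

p̂₁ = 330/424 ≈ 0.77830, p̂₂ = 1073/1439 ≈ 0.74566.
Pooled p̂ = (330+1073)/(424+1439) = 1403/1863 = 0.75309.
SE = √(0.185947 × 0.00305342) = 0.02383.
z = (0.77830 − 0.74566)/0.02383 = 0.03264/0.02383 = 1.370.
p-value = P(Z < 1.370) ≈ 0.9147.

z = 1.370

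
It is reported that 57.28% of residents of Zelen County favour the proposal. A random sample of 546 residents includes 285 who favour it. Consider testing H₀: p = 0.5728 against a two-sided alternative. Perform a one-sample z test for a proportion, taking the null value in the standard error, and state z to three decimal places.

p̂ = 285/546 = 0.52198.
Standard error under H₀: √(0.5728×0.4272/546) = 0.02117.
z = (0.52198 − 0.5728)/0.02117 = -0.05082/0.02117 = -2.401.

z = -2.401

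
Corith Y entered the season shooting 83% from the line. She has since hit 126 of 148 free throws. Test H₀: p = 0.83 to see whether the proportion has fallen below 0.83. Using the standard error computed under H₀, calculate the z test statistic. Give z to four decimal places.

z = 0.6915

p̂ = 126/148 ≈ 0.851351.
SE = √(p₀(1−p₀)/n) = √(0.1411/148) = 0.030877.
z = (0.851351 − 0.83)/0.030877 = 0.021351/0.030877 = 0.6915.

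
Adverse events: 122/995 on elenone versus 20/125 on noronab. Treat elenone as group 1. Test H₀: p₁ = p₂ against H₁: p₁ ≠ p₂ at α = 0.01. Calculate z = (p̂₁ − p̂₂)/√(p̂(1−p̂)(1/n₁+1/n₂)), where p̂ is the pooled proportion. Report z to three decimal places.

p̂₁ = 122/995 = 0.12261, p̂₂ = 20/125 = 0.16000.
Pooled p̂ = (122+20)/(995+125) = 142/1120 = 0.12679.
SE = √(p̂(1−p̂)(1/n₁+1/n₂)) = √(0.12679·0.87321·0.00900503) = √(0.000996956) = 0.03157.
z = (0.12261 − 0.16000)/0.03157 = -0.03739/0.03157 = -1.184.
Two-sided p-value ≈ 2·Φ(−1.184) = 0.2364. With α = 0.01, fail to reject H₀.

z = -1.184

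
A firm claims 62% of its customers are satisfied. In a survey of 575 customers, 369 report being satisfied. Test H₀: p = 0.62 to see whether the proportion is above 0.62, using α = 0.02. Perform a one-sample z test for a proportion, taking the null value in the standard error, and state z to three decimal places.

p̂ = 369/575 = 0.64174.
Standard error under H₀: √(0.62×0.38/575) = 0.02024.
z = (0.64174 − 0.62)/0.02024 = 0.02174/0.02024 = 1.074.
p-value = P(Z > 1.074) ≈ 0.1414; since p > α = 0.02, fail to reject H₀.

z = 1.074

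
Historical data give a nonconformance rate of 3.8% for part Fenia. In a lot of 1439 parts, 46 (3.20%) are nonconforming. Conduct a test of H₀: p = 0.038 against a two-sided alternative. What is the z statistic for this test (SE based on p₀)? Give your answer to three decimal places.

p̂ = 46/1439 ≈ 0.031967.
Under H₀, SE = √(0.038·0.962/1439) = √(2.54038e-05) = 0.005040.
z = (0.031967 − 0.038)/0.005040 = -0.006033/0.005040 = -1.197.

z = -1.197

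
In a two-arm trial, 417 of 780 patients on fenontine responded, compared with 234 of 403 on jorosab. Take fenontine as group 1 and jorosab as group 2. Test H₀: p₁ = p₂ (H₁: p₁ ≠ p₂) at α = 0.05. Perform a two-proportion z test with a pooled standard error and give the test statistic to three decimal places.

p̂₁ = 417/780 = 0.53462, p̂₂ = 234/403 = 0.58065.
Pooled p̂ = (417+234)/(780+403) = 651/1183 = 0.55030.
SE = √(0.24747 × 0.00376344) = 0.03052.
z = (0.53462 − 0.58065)/0.03052 = -0.04603/0.03052 = -1.508.
Two-sided p-value ≈ 2·Φ(−1.508) = 0.1315, so at α = 0.05 we fail to reject H₀.

z = -1.508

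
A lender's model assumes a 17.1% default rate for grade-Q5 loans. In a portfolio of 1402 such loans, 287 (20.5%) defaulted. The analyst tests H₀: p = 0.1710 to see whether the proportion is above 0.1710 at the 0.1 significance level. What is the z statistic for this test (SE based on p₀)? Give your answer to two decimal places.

p̂ = 287/1402 ≈ 0.20471.
Under H₀, SE = √(0.171·0.829/1402) = √(0.000101112) = 0.01006.
z = (0.20471 − 0.171)/0.01006 = 0.03371/0.01006 = 3.35.
p-value = P(Z > 3.352) ≈ 0.0004. With α = 0.1, reject H₀.

z = 3.35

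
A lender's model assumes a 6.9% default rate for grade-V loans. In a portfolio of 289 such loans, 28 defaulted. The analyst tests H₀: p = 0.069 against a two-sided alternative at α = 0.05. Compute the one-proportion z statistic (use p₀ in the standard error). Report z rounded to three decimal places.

z = 1.870

p̂ = 28/289 ≈ 0.096886.
SE = √(p₀(1−p₀)/n) = √(0.064239/289) = 0.014909.
z = (0.096886 − 0.069)/0.014909 = 0.027886/0.014909 = 1.870.
Two-sided p-value ≈ 2·Φ(−1.870) = 0.0614; since p > α = 0.05, fail to reject H₀.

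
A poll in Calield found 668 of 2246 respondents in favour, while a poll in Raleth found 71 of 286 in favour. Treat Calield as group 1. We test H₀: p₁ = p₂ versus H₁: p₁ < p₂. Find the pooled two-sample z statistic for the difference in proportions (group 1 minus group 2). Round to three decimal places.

p̂₁ = 668/2246 = 0.29742, p̂₂ = 71/286 = 0.24825.
Pooled p̂ = (668+71)/(2246+286) = 739/2532 = 0.29186.
SE = √(0.206679 × 0.00394174) = 0.02854.
z = (0.29742 − 0.24825)/0.02854 = 0.04917/0.02854 = 1.723.
p-value = P(Z < 1.723) ≈ 0.9575.

z = 1.723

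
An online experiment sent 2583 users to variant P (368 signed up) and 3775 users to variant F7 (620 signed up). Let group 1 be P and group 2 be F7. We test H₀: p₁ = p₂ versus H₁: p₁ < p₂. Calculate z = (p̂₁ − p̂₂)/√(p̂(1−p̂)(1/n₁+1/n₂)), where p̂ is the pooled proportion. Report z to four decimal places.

p̂₁ = 368/2583 ≈ 0.1424700, p̂₂ = 620/3775 ≈ 0.1642384.
Pooled p̂ = (368+620)/(2583+3775) = 988/6358 = 0.1553948.
SE = √(0.131247 × 0.000652047) = 0.0092509.
z = (0.1424700 − 0.1642384)/0.0092509 = -0.0217684/0.0092509 = -2.3531.
p-value = P(Z < -2.353) ≈ 0.0093.

z = -2.3531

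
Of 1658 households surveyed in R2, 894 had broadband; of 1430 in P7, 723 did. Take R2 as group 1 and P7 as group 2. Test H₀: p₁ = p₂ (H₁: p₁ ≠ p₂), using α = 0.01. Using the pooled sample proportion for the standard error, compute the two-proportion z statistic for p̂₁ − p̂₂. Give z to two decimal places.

z = 1.86

p̂₁ = 894/1658 = 0.539204, p̂₂ = 723/1430 = 0.505594.
Pooled p̂ = (894+723)/(1658+1430) = 1617/3088 = 0.523640.
SE = √(p̂(1−p̂)(1/n₁+1/n₂)) = √(0.523640·0.476360·0.00130244) = √(0.000324881) = 0.018024.
z = (0.539204 − 0.505594)/0.018024 = 0.033610/0.018024 = 1.86.
Two-sided p-value ≈ 2·Φ(−1.865) = 0.0622. With α = 0.01, fail to reject H₀.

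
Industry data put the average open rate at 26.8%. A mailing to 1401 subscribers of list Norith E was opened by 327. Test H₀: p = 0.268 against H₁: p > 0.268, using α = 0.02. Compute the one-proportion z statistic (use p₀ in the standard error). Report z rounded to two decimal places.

p̂ = 327/1401 = 0.23340.
Under H₀, SE = √(0.268·0.732/1401) = √(0.000140026) = 0.01183.
z = (0.23340 − 0.268)/0.01183 = -0.03460/0.01183 = -2.92.
p-value = P(Z > -2.924) ≈ 0.9983, so at α = 0.02 we fail to reject H₀.

z = -2.92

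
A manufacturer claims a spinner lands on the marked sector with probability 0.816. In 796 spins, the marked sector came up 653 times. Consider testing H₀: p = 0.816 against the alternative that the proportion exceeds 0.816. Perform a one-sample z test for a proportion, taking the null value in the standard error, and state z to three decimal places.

p̂ = 653/796 ≈ 0.82035.
Under H₀, SE = √(0.816·0.184/796) = √(0.000188623) = 0.01373.
z = (0.82035 − 0.816)/0.01373 = 0.00435/0.01373 = 0.317.
p-value = P(Z > 0.317) ≈ 0.3757.

z = 0.317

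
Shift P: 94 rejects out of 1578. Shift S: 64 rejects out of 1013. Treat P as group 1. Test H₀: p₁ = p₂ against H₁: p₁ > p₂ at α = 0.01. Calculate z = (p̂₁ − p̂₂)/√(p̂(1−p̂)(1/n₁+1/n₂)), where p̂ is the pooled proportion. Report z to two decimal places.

p̂₁ = 94/1578 = 0.05957, p̂₂ = 64/1013 = 0.06318.
Pooled p̂ = (94+64)/(1578+1013) = 158/2591 = 0.06098.
SE = √(0.0572617 × 0.00162088) = 0.00963.
z = (0.05957 − 0.06318)/0.00963 = -0.00361/0.00963 = -0.37.
p-value = P(Z > -0.375) ≈ 0.6460. With α = 0.01, fail to reject H₀.

z = -0.37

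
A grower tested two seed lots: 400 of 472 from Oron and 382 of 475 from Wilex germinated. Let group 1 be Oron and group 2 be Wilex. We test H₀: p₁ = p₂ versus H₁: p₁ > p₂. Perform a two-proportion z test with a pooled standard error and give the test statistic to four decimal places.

p̂₁ = 400/472 ≈ 0.847458, p̂₂ = 382/475 ≈ 0.804211.
Pooled p̂ = (400+382)/(472+475) = 782/947 = 0.825766.
SE = √(0.143877 × 0.00422391) = 0.024652.
z = (0.847458 − 0.804211)/0.024652 = 0.043247/0.024652 = 1.7543.
p-value = P(Z > 1.754) ≈ 0.0397.

z = 1.7543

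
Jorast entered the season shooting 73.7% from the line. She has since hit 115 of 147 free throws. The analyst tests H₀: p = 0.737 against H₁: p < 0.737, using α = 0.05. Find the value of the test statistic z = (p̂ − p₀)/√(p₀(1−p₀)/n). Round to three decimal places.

p̂ = 115/147 = 0.78231.
SE = √(p₀(1−p₀)/n) = √(0.19383/147) = 0.03631.
z = (0.78231 − 0.737)/0.03631 = 0.04531/0.03631 = 1.248.
p-value = P(Z < 1.248) ≈ 0.8940. With α = 0.05, fail to reject H₀.

z = 1.248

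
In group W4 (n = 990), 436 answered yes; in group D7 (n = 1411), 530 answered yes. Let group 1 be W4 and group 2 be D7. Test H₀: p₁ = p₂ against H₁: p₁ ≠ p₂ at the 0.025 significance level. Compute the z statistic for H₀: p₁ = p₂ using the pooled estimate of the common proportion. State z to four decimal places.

z = 3.1866

p̂₁ = 436/990 ≈ 0.440404, p̂₂ = 530/1411 ≈ 0.375620.
Pooled p̂ = (436+530)/(990+1411) = 966/2401 = 0.402332.
SE = √(p̂(1−p̂)(1/n₁+1/n₂)) = √(0.402332·0.597668·0.00171882) = √(0.000413309) = 0.020330.
z = (0.440404 − 0.375620)/0.020330 = 0.064784/0.020330 = 3.1866.
p-value = 2·P(Z > 3.187) ≈ 0.0014; since p < α = 0.025, reject H₀.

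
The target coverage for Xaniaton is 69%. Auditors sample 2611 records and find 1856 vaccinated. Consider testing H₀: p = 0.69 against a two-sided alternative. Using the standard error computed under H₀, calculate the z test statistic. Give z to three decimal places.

z = 2.302

p̂ = 1856/2611 = 0.710839.
Under H₀, SE = √(0.69·0.31/2611) = √(8.19226e-05) = 0.009051.
z = (0.710839 − 0.69)/0.009051 = 0.020839/0.009051 = 2.302.
Two-sided p-value ≈ 2·Φ(−2.302) = 0.0213.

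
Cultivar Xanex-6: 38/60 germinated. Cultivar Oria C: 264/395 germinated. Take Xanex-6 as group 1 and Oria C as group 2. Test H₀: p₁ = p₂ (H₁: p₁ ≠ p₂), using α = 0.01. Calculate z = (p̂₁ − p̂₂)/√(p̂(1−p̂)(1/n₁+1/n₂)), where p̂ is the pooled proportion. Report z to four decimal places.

p̂₁ = 38/60 ≈ 0.633333, p̂₂ = 264/395 ≈ 0.668354.
Pooled p̂ = (38+264)/(60+395) = 302/455 = 0.663736.
SE = √(0.22319 × 0.0191983) = 0.065459.
z = (0.633333 − 0.668354)/0.065459 = -0.035021/0.065459 = -0.5350.
p-value = 2·P(Z > 0.535) ≈ 0.5926, so at α = 0.01 we fail to reject H₀.

z = -0.5350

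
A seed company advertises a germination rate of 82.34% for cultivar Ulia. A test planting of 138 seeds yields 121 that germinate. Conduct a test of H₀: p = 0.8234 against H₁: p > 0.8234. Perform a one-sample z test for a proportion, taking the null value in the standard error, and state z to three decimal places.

z = 1.645

p̂ = 121/138 = 0.87681.
SE = √(p₀(1−p₀)/n) = √(0.14541/138) = 0.03246.
z = (0.87681 − 0.8234)/0.03246 = 0.05341/0.03246 = 1.645.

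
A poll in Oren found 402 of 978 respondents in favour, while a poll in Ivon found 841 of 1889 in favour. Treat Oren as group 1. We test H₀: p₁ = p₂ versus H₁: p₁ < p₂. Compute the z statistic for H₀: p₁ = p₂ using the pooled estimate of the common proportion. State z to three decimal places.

p̂₁ = 402/978 = 0.411043, p̂₂ = 841/1889 = 0.445209.
Pooled p̂ = (402+841)/(978+1889) = 1243/2867 = 0.433554.
SE = √(0.245585 × 0.00155188) = 0.019522.
z = (0.411043 − 0.445209)/0.019522 = -0.034166/0.019522 = -1.750.
p-value = P(Z < -1.750) ≈ 0.0400.

z = -1.750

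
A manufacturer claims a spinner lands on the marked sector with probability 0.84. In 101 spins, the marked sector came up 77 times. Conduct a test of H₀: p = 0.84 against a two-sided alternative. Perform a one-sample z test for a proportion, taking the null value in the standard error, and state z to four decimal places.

z = -2.1279

p̂ = 77/101 ≈ 0.762376.
Standard error under H₀: √(0.84×0.16/101) = 0.036479.
z = (0.762376 − 0.84)/0.036479 = -0.077624/0.036479 = -2.1279.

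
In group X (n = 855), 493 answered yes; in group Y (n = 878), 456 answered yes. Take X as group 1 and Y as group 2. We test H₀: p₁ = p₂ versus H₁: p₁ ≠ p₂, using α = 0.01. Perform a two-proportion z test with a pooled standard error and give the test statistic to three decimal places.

z = 2.394

p̂₁ = 493/855 ≈ 0.57661, p̂₂ = 456/878 ≈ 0.51936.
Pooled p̂ = (493+456)/(855+878) = 949/1733 = 0.54761.
SE = √(p̂(1−p̂)(1/n₁+1/n₂)) = √(0.54761·0.45239·0.00230854) = √(0.000571904) = 0.02391.
z = (0.57661 − 0.51936)/0.02391 = 0.05725/0.02391 = 2.394.
Two-sided p-value ≈ 2·Φ(−2.394) = 0.0167, so at α = 0.01 we fail to reject H₀.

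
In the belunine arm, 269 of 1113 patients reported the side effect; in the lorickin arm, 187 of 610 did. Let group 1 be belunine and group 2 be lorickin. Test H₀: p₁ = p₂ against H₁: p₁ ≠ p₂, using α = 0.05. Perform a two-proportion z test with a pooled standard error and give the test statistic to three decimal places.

p̂₁ = 269/1113 ≈ 0.24169, p̂₂ = 187/610 ≈ 0.30656.
Pooled p̂ = (269+187)/(1113+610) = 456/1723 = 0.26465.
SE = √(0.194613 × 0.00253782) = 0.02222.
z = (0.24169 − 0.30656)/0.02222 = -0.06487/0.02222 = -2.919.
Two-sided p-value ≈ 2·Φ(−2.919) = 0.0035; since p < α = 0.05, reject H₀.

z = -2.919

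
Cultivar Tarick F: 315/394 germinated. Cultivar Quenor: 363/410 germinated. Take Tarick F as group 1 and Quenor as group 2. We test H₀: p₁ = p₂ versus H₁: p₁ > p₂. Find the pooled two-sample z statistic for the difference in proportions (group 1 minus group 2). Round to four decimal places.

p̂₁ = 315/394 ≈ 0.799492, p̂₂ = 363/410 ≈ 0.885366.
Pooled p̂ = (315+363)/(394+410) = 678/804 = 0.843284.
SE = √(0.132156 × 0.0049771) = 0.025647.
z = (0.799492 − 0.885366)/0.025647 = -0.085874/0.025647 = -3.3483.

z = -3.3483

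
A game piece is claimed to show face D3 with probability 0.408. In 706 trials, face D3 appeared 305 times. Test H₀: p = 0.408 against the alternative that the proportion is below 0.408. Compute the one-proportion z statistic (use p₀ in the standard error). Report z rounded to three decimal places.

p̂ = 305/706 = 0.43201.
SE = √(p₀(1−p₀)/n) = √(0.24154/706) = 0.01850.
z = (0.43201 − 0.408)/0.01850 = 0.02401/0.01850 = 1.298.

z = 1.298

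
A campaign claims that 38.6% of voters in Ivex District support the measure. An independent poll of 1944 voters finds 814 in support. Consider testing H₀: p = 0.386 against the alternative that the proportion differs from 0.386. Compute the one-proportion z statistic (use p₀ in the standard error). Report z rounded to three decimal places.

z = 2.964

p̂ = 814/1944 = 0.41872.
Standard error under H₀: √(0.386×0.614/1944) = 0.01104.
z = (0.41872 − 0.386)/0.01104 = 0.03272/0.01104 = 2.964.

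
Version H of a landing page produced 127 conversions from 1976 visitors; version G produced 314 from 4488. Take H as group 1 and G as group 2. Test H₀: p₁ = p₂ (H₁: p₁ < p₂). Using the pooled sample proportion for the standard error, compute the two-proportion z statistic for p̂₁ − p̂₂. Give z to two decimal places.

p̂₁ = 127/1976 = 0.0643, p̂₂ = 314/4488 = 0.0700.
Pooled p̂ = (127+314)/(1976+4488) = 441/6464 = 0.0682.
SE = √(0.0635695 × 0.000728889) = 0.0068.
z = (0.0643 − 0.0700)/0.0068 = -0.0057/0.0068 = -0.84.
p-value = P(Z < -0.836) ≈ 0.2015.

z = -0.84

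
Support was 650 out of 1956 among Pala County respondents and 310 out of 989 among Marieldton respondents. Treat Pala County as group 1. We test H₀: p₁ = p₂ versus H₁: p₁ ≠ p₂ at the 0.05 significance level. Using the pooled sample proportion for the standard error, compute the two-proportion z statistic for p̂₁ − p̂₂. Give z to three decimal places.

p̂₁ = 650/1956 ≈ 0.33231, p̂₂ = 310/989 ≈ 0.31345.
Pooled p̂ = (650+310)/(1956+989) = 960/2945 = 0.32598.
SE = √(p̂(1−p̂)(1/n₁+1/n₂)) = √(0.32598·0.67402·0.00152237) = √(0.000334489) = 0.01829.
z = (0.33231 − 0.31345)/0.01829 = 0.01886/0.01829 = 1.031.
Two-sided p-value ≈ 2·Φ(−1.031) = 0.3024. With α = 0.05, fail to reject H₀.

z = 1.031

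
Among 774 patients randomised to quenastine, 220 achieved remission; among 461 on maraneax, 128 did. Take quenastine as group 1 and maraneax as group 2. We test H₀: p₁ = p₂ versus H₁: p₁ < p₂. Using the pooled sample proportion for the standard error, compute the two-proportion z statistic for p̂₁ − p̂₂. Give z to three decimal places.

z = 0.249

p̂₁ = 220/774 ≈ 0.28424, p̂₂ = 128/461 ≈ 0.27766.
Pooled p̂ = (220+128)/(774+461) = 348/1235 = 0.28178.
SE = √(0.202381 × 0.00346119) = 0.02647.
z = (0.28424 − 0.27766)/0.02647 = 0.00658/0.02647 = 0.249.
p-value = P(Z < 0.249) ≈ 0.5982.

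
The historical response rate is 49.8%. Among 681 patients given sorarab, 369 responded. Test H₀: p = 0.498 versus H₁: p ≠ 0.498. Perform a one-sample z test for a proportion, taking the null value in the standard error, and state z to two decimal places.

z = 2.29

p̂ = 369/681 = 0.5419.
SE = √(p₀(1−p₀)/n) = √(0.25/681) = 0.0192.
z = (0.5419 − 0.498)/0.0192 = 0.0439/0.0192 = 2.29.
Two-sided p-value ≈ 2·Φ(−2.289) = 0.0221.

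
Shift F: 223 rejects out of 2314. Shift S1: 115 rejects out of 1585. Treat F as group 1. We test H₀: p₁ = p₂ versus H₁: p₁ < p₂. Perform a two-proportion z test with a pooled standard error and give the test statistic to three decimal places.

z = 2.596

p̂₁ = 223/2314 = 0.096370, p̂₂ = 115/1585 = 0.072555.
Pooled p̂ = (223+115)/(2314+1585) = 338/3899 = 0.086689.
SE = √(p̂(1−p̂)(1/n₁+1/n₂)) = √(0.086689·0.913311·0.00106307) = √(8.41672e-05) = 0.009174.
z = (0.096370 − 0.072555)/0.009174 = 0.023815/0.009174 = 2.596.
p-value = P(Z < 2.596) ≈ 0.9953.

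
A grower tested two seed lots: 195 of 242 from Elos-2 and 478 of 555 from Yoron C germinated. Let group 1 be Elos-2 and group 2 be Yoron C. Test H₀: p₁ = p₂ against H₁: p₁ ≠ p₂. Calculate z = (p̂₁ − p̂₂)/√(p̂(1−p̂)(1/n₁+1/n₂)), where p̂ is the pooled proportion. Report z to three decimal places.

p̂₁ = 195/242 = 0.80579, p̂₂ = 478/555 = 0.86126.
Pooled p̂ = (195+478)/(242+555) = 673/797 = 0.84442.
SE = √(p̂(1−p̂)(1/n₁+1/n₂)) = √(0.84442·0.15558·0.00593403) = √(0.000779597) = 0.02792.
z = (0.80579 − 0.86126)/0.02792 = -0.05547/0.02792 = -1.987.
p-value = 2·P(Z > 1.987) ≈ 0.0469.

z = -1.987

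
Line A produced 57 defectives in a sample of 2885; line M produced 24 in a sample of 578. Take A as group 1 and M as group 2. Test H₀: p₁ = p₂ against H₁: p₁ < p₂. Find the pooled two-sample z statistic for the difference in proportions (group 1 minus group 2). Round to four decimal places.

p̂₁ = 57/2885 = 0.01975737, p̂₂ = 24/578 = 0.04152249.
Pooled p̂ = (57+24)/(2885+578) = 81/3463 = 0.02339012.
SE = √(p̂(1−p̂)(1/n₁+1/n₂)) = √(0.02339012·0.97660988·0.00207672) = √(4.74387e-05) = 0.00688757.
z = (0.01975737 − 0.04152249)/0.00688757 = -0.02176512/0.00688757 = -3.1601.

z = -3.1601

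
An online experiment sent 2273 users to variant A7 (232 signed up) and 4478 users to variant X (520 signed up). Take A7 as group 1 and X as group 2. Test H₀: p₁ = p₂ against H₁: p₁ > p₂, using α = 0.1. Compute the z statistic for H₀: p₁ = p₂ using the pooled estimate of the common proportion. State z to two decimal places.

p̂₁ = 232/2273 = 0.1021, p̂₂ = 520/4478 = 0.1161.
Pooled p̂ = (232+520)/(2273+4478) = 752/6751 = 0.1114.
SE = √(0.098983 × 0.000663261) = 0.0081.
z = (0.1021 − 0.1161)/0.0081 = -0.0140/0.0081 = -1.73.
p-value = P(Z > -1.735) ≈ 0.9586, so at α = 0.1 we fail to reject H₀.

z = -1.73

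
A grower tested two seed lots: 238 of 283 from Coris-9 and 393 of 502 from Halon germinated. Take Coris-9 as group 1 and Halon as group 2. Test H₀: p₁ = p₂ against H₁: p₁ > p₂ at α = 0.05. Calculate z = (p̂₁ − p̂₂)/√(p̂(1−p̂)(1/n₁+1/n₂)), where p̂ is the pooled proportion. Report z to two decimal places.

p̂₁ = 238/283 ≈ 0.8410, p̂₂ = 393/502 ≈ 0.7829.
Pooled p̂ = (238+393)/(283+502) = 631/785 = 0.8038.
SE = √(p̂(1−p̂)(1/n₁+1/n₂)) = √(0.8038·0.1962·0.0055256) = √(0.000871345) = 0.0295.
z = (0.8410 − 0.7829)/0.0295 = 0.0581/0.0295 = 1.97.
p-value = P(Z > 1.969) ≈ 0.0245, so at α = 0.05 we reject H₀.

z = 1.97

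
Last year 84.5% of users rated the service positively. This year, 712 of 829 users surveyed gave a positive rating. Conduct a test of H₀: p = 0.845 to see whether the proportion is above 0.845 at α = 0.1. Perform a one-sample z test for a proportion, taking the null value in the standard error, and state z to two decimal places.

p̂ = 712/829 ≈ 0.8589.
Standard error under H₀: √(0.845×0.155/829) = 0.0126.
z = (0.8589 − 0.845)/0.0126 = 0.0139/0.0126 = 1.10.
p-value = P(Z > 1.103) ≈ 0.1350; since p > α = 0.1, fail to reject H₀.

z = 1.10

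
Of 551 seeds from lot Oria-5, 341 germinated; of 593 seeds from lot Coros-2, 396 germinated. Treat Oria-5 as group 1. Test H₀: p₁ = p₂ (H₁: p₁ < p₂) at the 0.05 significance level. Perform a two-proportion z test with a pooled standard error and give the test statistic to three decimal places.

z = -1.727

p̂₁ = 341/551 ≈ 0.61887, p̂₂ = 396/593 ≈ 0.66779.
Pooled p̂ = (341+396)/(551+593) = 737/1144 = 0.64423.
SE = √(0.229197 × 0.00350122) = 0.02833.
z = (0.61887 − 0.66779)/0.02833 = -0.04892/0.02833 = -1.727.
p-value = P(Z < -1.727) ≈ 0.0421, so at α = 0.05 we reject H₀.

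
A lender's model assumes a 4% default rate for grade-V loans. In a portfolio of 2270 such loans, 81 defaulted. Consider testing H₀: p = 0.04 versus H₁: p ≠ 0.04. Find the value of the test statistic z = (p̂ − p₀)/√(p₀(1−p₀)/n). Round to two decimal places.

p̂ = 81/2270 = 0.0357.
Standard error under H₀: √(0.04×0.96/2270) = 0.0041.
z = (0.0357 − 0.04)/0.0041 = -0.0043/0.0041 = -1.05.
p-value = 2·P(Z > 1.050) ≈ 0.2939.

z = -1.05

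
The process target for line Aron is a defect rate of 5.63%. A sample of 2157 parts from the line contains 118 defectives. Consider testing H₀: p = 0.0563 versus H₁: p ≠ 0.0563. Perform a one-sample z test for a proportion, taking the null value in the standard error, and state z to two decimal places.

z = -0.32

p̂ = 118/2157 ≈ 0.0547.
SE = √(p₀(1−p₀)/n) = √(0.05313/2157) = 0.0050.
z = (0.0547 − 0.0563)/0.0050 = -0.0016/0.0050 = -0.32.
Two-sided p-value ≈ 2·Φ(−0.321) = 0.7480.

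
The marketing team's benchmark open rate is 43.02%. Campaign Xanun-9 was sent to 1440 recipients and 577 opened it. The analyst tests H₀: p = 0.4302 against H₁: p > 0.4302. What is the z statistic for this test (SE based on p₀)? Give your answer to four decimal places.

z = -2.2615

p̂ = 577/1440 = 0.400694.
Under H₀, SE = √(0.4302·0.5698/1440) = √(0.000170228) = 0.013047.
z = (0.400694 − 0.4302)/0.013047 = -0.029506/0.013047 = -2.2615.
p-value = P(Z > -2.261) ≈ 0.9881.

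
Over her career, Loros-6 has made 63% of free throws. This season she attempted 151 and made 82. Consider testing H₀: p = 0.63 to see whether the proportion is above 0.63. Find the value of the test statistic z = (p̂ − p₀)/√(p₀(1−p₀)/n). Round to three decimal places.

z = -2.213

p̂ = 82/151 = 0.54305.
SE = √(p₀(1−p₀)/n) = √(0.2331/151) = 0.03929.
z = (0.54305 − 0.63)/0.03929 = -0.08695/0.03929 = -2.213.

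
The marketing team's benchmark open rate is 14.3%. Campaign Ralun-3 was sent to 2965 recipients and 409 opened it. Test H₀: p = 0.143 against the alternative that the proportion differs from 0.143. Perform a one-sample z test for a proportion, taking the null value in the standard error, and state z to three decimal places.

p̂ = 409/2965 = 0.13794.
Standard error under H₀: √(0.143×0.857/2965) = 0.00643.
z = (0.13794 − 0.143)/0.00643 = -0.00506/0.00643 = -0.787.
Two-sided p-value ≈ 2·Φ(−0.787) = 0.4315.

z = -0.787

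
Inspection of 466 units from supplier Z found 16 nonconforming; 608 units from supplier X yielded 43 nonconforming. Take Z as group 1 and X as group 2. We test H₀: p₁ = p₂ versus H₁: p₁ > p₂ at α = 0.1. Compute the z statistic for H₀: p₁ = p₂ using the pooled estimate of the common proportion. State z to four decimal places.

z = -2.5939

p̂₁ = 16/466 = 0.0343348, p̂₂ = 43/608 = 0.0707237.
Pooled p̂ = (16+43)/(466+608) = 59/1074 = 0.0549348.
SE = √(0.051917 × 0.00379066) = 0.0140285.
z = (0.0343348 − 0.0707237)/0.0140285 = -0.0363889/0.0140285 = -2.5939.
p-value = P(Z > -2.594) ≈ 0.9953, so at α = 0.1 we fail to reject H₀.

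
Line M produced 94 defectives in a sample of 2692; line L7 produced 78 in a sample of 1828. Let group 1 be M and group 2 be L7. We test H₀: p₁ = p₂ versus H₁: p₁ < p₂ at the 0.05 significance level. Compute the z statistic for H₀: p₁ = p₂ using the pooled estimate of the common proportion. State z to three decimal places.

z = -1.337

p̂₁ = 94/2692 = 0.034918, p̂₂ = 78/1828 = 0.042670.
Pooled p̂ = (94+78)/(2692+1828) = 172/4520 = 0.038053.
SE = √(p̂(1−p̂)(1/n₁+1/n₂)) = √(0.038053·0.961947·0.000918517) = √(3.36224e-05) = 0.005798.
z = (0.034918 − 0.042670)/0.005798 = -0.007752/0.005798 = -1.337.
p-value = P(Z < -1.337) ≈ 0.0906. With α = 0.05, fail to reject H₀.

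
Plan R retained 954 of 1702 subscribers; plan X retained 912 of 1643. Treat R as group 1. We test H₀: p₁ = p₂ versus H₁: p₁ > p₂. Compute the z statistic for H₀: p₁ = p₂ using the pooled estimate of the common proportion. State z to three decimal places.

z = 0.316

p̂₁ = 954/1702 = 0.560517, p̂₂ = 912/1643 = 0.555082.
Pooled p̂ = (954+912)/(1702+1643) = 1866/3345 = 0.557848.
SE = √(p̂(1−p̂)(1/n₁+1/n₂)) = √(0.557848·0.442152·0.00119619) = √(0.000295044) = 0.017177.
z = (0.560517 − 0.555082)/0.017177 = 0.005435/0.017177 = 0.316.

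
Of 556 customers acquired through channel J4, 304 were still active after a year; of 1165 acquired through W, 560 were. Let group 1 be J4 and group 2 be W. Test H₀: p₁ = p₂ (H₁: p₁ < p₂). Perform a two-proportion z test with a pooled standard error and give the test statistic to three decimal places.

z = 2.564

p̂₁ = 304/556 ≈ 0.54676, p̂₂ = 560/1165 ≈ 0.48069.
Pooled p̂ = (304+560)/(556+1165) = 864/1721 = 0.50203.
SE = √(p̂(1−p̂)(1/n₁+1/n₂)) = √(0.50203·0.49797·0.00265693) = √(0.000664222) = 0.02577.
z = (0.54676 − 0.48069)/0.02577 = 0.06607/0.02577 = 2.564.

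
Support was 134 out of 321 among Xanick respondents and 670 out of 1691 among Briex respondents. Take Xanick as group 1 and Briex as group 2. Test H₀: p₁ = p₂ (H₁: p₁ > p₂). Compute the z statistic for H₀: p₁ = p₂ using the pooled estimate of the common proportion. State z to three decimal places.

z = 0.712

p̂₁ = 134/321 ≈ 0.41745, p̂₂ = 670/1691 ≈ 0.39622.
Pooled p̂ = (134+670)/(321+1691) = 804/2012 = 0.39960.
SE = √(0.23992 × 0.00370663) = 0.02982.
z = (0.41745 − 0.39622)/0.02982 = 0.02123/0.02982 = 0.712.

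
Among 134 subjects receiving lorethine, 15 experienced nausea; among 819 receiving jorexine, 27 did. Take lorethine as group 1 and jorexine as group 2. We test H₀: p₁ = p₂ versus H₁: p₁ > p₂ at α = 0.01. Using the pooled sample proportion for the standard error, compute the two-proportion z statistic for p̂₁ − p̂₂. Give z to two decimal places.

z = 4.13

p̂₁ = 15/134 = 0.1119, p̂₂ = 27/819 = 0.0330.
Pooled p̂ = (15+27)/(134+819) = 42/953 = 0.0441.
SE = √(p̂(1−p̂)(1/n₁+1/n₂)) = √(0.0441·0.9559·0.00868369) = √(0.000365836) = 0.0191.
z = (0.1119 − 0.0330)/0.0191 = 0.0789/0.0191 = 4.13.
p-value = P(Z > 4.129) ≈ 0.0000; since p < α = 0.01, reject H₀.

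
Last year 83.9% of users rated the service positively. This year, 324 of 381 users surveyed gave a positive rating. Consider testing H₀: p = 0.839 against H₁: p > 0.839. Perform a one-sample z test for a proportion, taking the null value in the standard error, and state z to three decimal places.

z = 0.605

p̂ = 324/381 ≈ 0.85039.
Standard error under H₀: √(0.839×0.161/381) = 0.01883.
z = (0.85039 − 0.839)/0.01883 = 0.01139/0.01883 = 0.605.
p-value = P(Z > 0.605) ≈ 0.2726.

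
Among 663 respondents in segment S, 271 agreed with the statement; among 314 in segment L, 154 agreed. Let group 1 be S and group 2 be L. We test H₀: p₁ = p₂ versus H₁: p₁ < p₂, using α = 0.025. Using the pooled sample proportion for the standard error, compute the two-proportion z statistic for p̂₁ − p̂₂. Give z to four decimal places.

p̂₁ = 271/663 = 0.408748, p̂₂ = 154/314 = 0.490446.
Pooled p̂ = (271+154)/(663+314) = 425/977 = 0.435005.
SE = √(p̂(1−p̂)(1/n₁+1/n₂)) = √(0.435005·0.564995·0.00469301) = √(0.00115343) = 0.033962.
z = (0.408748 − 0.490446)/0.033962 = -0.081698/0.033962 = -2.4056.
p-value = P(Z < -2.406) ≈ 0.0081, so at α = 0.025 we reject H₀.

z = -2.4056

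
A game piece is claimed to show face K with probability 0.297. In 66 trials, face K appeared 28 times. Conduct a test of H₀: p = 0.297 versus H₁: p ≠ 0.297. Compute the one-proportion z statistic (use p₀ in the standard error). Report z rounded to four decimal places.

p̂ = 28/66 ≈ 0.424242.
Standard error under H₀: √(0.297×0.703/66) = 0.056245.
z = (0.424242 − 0.297)/0.056245 = 0.127242/0.056245 = 2.2623.

z = 2.2623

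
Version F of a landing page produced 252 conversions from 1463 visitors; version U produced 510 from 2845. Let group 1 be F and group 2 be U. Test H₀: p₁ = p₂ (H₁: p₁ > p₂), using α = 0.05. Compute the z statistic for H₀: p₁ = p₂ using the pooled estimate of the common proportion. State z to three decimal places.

p̂₁ = 252/1463 = 0.17225, p̂₂ = 510/2845 = 0.17926.
Pooled p̂ = (252+510)/(1463+2845) = 762/4308 = 0.17688.
SE = √(p̂(1−p̂)(1/n₁+1/n₂)) = √(0.17688·0.82312·0.00103502) = √(0.000150692) = 0.01228.
z = (0.17225 − 0.17926)/0.01228 = -0.00701/0.01228 = -0.571.
p-value = P(Z > -0.571) ≈ 0.7161. With α = 0.05, fail to reject H₀.

z = -0.571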